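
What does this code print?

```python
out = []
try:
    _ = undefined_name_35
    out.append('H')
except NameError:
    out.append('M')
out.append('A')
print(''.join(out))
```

Execution trace: 'M' (except NameError) → 'A' (after the try/except). Output: MA

Answer: MA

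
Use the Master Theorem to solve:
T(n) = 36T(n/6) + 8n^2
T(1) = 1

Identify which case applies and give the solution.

a=36, b=6, f(n)=8n^2. log_6(36) = 2. Since c=2 = 2, Case 2 applies: T(n) = Θ(n^log_b(a) · log n) = O(n^2 log n).

Answer: O(n^2 log n) - Case 2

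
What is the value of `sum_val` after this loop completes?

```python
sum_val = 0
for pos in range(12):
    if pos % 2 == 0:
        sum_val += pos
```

Sum of even numbers 0 to 11
`sum_val` takes the values: 0 → 2 → 6 → 12 → 20 → 30

Answer: 30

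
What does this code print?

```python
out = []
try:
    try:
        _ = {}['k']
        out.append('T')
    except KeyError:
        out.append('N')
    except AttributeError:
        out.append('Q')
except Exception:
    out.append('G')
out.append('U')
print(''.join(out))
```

Execution trace: 'N' (inner except KeyError) → 'U' (after the try/except). Output: NU

Answer: NU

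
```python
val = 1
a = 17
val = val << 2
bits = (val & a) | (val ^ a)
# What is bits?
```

Trace:
`val = 1` → val = 1
`a = 17` → a = 17
`val = val << 2` → val = 4
`bits = (val & a) | (val ^ a)` → bits = 21
So bits = 21

Answer: 21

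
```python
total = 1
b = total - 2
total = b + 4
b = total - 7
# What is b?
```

Trace:
`total = 1` → total = 1
`b = total - 2` → b = -1
`total = b + 4` → total = 3
`b = total - 7` → b = -4
So b = -4

Answer: -4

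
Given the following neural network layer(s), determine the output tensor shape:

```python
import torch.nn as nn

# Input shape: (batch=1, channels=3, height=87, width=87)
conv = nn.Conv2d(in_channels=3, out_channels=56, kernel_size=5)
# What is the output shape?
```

Input: (1, 3, 87, 87) -> Output: (1, 56, 83, 83)

Answer: (1, 56, 83, 83)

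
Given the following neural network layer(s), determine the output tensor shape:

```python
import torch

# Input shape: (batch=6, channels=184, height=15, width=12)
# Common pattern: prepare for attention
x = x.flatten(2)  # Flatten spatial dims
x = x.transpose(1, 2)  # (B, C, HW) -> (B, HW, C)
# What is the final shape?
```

Input: (6, 184, 15, 12) -> after flatten(2): (6, 184, 180) -> Output: (6, 180, 184)

Answer: (6, 180, 184)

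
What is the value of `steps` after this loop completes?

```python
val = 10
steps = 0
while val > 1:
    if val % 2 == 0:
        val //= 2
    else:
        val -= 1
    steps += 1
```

Steps to reduce 10 to 1
`steps` takes the values: 0 → 1 → 2 → 3 → 4

Answer: 4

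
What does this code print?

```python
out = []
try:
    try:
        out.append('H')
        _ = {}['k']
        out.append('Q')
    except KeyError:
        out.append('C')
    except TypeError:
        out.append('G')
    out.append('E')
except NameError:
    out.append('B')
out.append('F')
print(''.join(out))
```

Execution trace: 'H' (inner try body) → 'C' (inner except KeyError) → 'E' (try body, no exception) → 'F' (after the try/except). Output: HCEF

Answer: HCEF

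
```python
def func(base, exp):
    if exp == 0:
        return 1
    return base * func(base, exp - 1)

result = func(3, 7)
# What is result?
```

func(3, 7) = 3 * 3 * 3 * 3 * 3 * 3 * 3 = 2187

Answer: 2187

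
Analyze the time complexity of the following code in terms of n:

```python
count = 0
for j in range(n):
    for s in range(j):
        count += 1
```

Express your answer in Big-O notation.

Each loop level contributes: n × n. Multiplying the contributions gives O(n^2).

Answer: O(n^2)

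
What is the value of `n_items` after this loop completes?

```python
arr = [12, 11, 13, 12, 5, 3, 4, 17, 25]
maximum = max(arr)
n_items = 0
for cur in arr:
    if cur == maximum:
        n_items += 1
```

Count of max value 25 in [12, 11, 13, 12, 5, 3, 4, 17, 25]
`n_items` takes the values: 0 → 1

Answer: 1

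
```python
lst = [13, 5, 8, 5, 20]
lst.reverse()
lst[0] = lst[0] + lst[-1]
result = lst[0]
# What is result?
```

Trace:
`lst = [13, 5, 8, 5, 20]` → lst = [13, 5, 8, 5, 20]
`lst.reverse()` → lst = [20, 5, 8, 5, 13]
`lst[0] = lst[0] + lst[-1]` → lst = [33, 5, 8, 5, 13]
`result = lst[0]` → result = 33
So result = 33

Answer: 33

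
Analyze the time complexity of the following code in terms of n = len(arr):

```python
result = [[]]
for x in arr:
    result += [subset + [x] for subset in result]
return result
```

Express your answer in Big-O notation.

This is subset (power-set) generation — 2^n subsets, each materialised as a list of up to n elements. Time complexity: O(n · 2^n).

Answer: O(n · 2^n)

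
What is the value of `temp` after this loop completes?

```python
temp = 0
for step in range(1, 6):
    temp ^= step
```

XOR of 1 to 5
`temp` takes the values: 0 → 1 → 3 → 0 → 4 → 1

Answer: 1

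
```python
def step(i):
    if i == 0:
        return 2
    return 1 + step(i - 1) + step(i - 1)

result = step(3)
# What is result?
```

step(i) = 1 + 2·step(i-1), step(0)=2. Closed form: (2+1)·2^3 - 1 = 23.

Answer: 23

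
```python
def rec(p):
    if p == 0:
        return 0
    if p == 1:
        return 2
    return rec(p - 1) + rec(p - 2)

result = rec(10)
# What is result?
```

Build up from base cases: rec(0)=0, rec(1)=2, rec(2)=2, rec(3)=4, rec(4)=6, rec(5)=10, rec(6)=16, ..., rec(10)=110

Answer: 110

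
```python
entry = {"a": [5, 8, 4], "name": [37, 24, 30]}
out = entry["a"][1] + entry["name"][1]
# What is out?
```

Trace:
`entry = {"a": [5, 8, 4], "name": [37, 24, 30]}` → entry = {'a': [5, 8, 4], 'name': [37, 24, 30]}
`out = entry["a"][1] + entry["name"][1]` → out = 32
So out = 32

Answer: 32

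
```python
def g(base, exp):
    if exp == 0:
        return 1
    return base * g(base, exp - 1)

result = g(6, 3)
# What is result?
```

g(6, 3) = 6 * 6 * 6 = 216

Answer: 216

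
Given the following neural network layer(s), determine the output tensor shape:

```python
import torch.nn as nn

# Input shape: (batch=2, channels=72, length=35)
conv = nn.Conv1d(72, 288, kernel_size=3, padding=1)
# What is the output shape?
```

Input: (2, 72, 35) -> Output: (2, 288, 35)

Answer: (2, 288, 35)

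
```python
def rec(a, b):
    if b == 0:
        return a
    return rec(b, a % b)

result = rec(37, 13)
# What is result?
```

rec(37, 13) -> rec(13, 11) -> rec(11, 2) -> rec(2, 1) -> rec(1, 0) -> 1

Answer: 1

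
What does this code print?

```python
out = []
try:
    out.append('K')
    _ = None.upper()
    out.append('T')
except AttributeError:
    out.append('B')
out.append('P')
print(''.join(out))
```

Execution trace: 'K' (try body) → 'B' (except AttributeError) → 'P' (after the try/except). Output: KBP

Answer: KBP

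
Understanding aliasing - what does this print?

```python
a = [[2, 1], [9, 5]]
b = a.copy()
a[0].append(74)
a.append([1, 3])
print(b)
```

Key concept: shallow copy with nested lists.
Step by step:
`a = [[2, 1], [9, 5]]` → a = [[2, 1], [9, 5]]
`b = a.copy()` → b = [[2, 1], [9, 5]]
`a[0].append(74)` → a = [[2, 1, 74], [9, 5]]; b = [[2, 1, 74], [9, 5]]
`a.append([1, 3])` → a = [[2, 1, 74], [9, 5], [1, 3]]
`print(b)` → prints [[2, 1, 74], [9, 5]]

Answer: [[2, 1, 74], [9, 5]]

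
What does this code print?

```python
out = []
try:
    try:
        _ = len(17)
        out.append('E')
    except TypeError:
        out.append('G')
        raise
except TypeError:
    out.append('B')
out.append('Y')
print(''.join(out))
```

Execution trace: 'G' (inner except TypeError) → 'B' (outer except TypeError) → 'Y' (after the try/except). Output: GBY

Answer: GBY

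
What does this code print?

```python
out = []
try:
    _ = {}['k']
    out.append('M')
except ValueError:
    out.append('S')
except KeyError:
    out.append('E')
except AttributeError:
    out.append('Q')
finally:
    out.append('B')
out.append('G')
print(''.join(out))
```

Execution trace: 'E' (except KeyError) → 'B' (finally) → 'G' (after the try/except). Output: EBG

Answer: EBG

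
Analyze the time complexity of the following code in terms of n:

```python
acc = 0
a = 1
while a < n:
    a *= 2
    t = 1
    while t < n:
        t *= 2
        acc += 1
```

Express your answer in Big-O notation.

Each loop level contributes: log n × log n. Multiplying the contributions gives O(log² n).

Answer: O(log² n)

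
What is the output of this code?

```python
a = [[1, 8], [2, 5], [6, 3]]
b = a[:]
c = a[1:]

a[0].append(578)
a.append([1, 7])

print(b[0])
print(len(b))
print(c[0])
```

Key concept: slice with nested mutation.
Step by step:
`a = [[1, 8], [2, 5], [6, 3]]` → a = [[1, 8], [2, 5], [6, 3]]
`b = a[:]` → b = [[1, 8], [2, 5], [6, 3]]
`c = a[1:]` → c = [[2, 5], [6, 3]]
`a[0].append(578)` → a = [[1, 8, 578], [2, 5], [6, 3]]; b = [[1, 8, 578], [2, 5], [6, 3]]
`a.append([1, 7])` → a = [[1, 8, 578], [2, 5], [6, 3], [1, 7]]
`print(b[0])` → prints [1, 8, 578]
`print(len(b))` → prints 3
`print(c[0])` → prints [2, 5]

Answer:
[1, 8, 578]
3
[2, 5]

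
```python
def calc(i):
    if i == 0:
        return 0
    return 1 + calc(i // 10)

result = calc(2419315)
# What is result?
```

Count of digits of 2419315: 7

Answer: 7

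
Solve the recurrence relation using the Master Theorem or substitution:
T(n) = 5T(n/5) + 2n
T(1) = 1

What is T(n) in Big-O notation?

By Master Theorem: a=5, b=5, f(n)=2n. Since log_5(5) = 1 and f(n) = Θ(n^1), Case 2 applies. T(n) = O(n log n).

Answer: O(n log n)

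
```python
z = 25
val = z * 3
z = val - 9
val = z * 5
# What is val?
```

Trace:
`z = 25` → z = 25
`val = z * 3` → val = 75
`z = val - 9` → z = 66
`val = z * 5` → val = 330
So val = 330

Answer: 330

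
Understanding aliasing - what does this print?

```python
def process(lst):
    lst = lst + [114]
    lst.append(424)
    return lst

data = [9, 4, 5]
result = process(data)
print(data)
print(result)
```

Key concept: rebinding parameter vs mutation.
Step by step:
`data = [9, 4, 5]` → data = [9, 4, 5]
`result = process(data)` → result = [9, 4, 5, 114, 424]
`print(data)` → prints [9, 4, 5]
`print(result)` → prints [9, 4, 5, 114, 424]

Answer:
[9, 4, 5]
[9, 4, 5, 114, 424]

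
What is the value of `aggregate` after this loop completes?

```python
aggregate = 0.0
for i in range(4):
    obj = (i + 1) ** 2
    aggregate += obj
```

Sum of squared losses 1² + 2² + ... + 4²
`aggregate` takes the values: 0.0 → 1.0 → 5.0 → 14.0 → 30.0

Answer: 30.0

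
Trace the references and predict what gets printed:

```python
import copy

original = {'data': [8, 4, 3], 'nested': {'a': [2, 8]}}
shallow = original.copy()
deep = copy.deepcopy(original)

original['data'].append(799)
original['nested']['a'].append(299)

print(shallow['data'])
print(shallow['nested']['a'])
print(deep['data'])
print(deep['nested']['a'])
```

Key concept: comparing shallow vs deep copy.
Step by step:
`original = {'data': [8, 4, 3], 'nested': {'a': [2, 8]}}` → original = {'data': [8, 4, 3], 'nested': {'a': [2, 8]}}
`shallow = original.copy()` → shallow = {'data': [8, 4, 3], 'nested': {'a': [2, 8]}}
`deep = copy.deepcopy(original)` → deep = {'data': [8, 4, 3], 'nested': {'a': [2, 8]}}
`original['data'].append(799)` → original = {'data': [8, 4, 3, 799], 'nested': {'a': [2, 8]}}; shallow = {'data': [8, 4, 3, 799], 'nested': {'a': [2, 8]}}
`original['nested']['a'].append(299)` → original = {'data': [8, 4, 3, 799], 'nested': {'a': [2, 8, 299]}}; shallow = {'data': [8, 4, 3, 799], 'nested': {'a': [2, 8, 299]}}
`print(shallow['data'])` → prints [8, 4, 3, 799]
`print(shallow['nested']['a'])` → prints [2, 8, 299]
`print(deep['data'])` → prints [8, 4, 3]
`print(deep['nested']['a'])` → prints [2, 8]

Answer:
[8, 4, 3, 799]
[2, 8, 299]
[8, 4, 3]
[2, 8]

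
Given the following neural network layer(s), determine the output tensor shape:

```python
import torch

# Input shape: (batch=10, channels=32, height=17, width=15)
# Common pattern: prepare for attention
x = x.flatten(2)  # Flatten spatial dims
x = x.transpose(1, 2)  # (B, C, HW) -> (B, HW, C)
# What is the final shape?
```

Input: (10, 32, 17, 15) -> after flatten(2): (10, 32, 255) -> Output: (10, 255, 32)

Answer: (10, 255, 32)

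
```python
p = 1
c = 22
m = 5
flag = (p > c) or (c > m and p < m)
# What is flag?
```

Trace:
`p = 1` → p = 1
`c = 22` → c = 22
`m = 5` → m = 5
`flag = (p > c) or (c > m and p < m)` → flag = True
So flag = True

Answer: True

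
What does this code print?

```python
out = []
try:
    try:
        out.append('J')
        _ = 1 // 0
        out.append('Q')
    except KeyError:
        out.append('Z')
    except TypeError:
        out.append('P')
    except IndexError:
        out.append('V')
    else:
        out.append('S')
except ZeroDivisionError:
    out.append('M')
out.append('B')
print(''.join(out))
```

Execution trace: 'J' (inner try body) → 'M' (outer except ZeroDivisionError) → 'B' (after the try/except). Output: JMB

Answer: JMB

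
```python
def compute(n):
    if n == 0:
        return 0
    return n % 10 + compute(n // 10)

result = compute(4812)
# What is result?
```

Sum of digits of 4812: 2 + 1 + 8 + 4 = 15

Answer: 15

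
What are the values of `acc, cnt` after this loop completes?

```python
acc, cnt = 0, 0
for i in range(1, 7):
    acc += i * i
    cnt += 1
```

Sum of squares and count
`acc, cnt` takes the values: (0, 0) → (1, 0) → (1, 1) → (5, 1) → (5, 2) → (14, 2) → (14, 3) → (30, 3) → (30, 4) → (55, 4) → (55, 5) → (91, 5) → (91, 6)

Answer: 91, 6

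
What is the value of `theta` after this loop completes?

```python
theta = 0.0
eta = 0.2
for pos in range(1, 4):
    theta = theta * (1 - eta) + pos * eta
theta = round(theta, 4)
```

Moving average with lr=0.2
`theta` takes the values: 0.0 → 0.2 → 0.56 → 1.048

Answer: 1.048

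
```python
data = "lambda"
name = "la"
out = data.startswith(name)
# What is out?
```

Trace:
`data = "lambda"` → data = 'lambda'
`name = "la"` → name = 'la'
`out = data.startswith(name)` → out = True
So out = True

Answer: True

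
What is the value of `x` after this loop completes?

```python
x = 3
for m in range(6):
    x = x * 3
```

Multiply by 3, 6 times: 3 * 3^6 = 2187
`x` takes the values: 3 → 9 → 27 → 81 → 243 → 729 → 2187

Answer: 2187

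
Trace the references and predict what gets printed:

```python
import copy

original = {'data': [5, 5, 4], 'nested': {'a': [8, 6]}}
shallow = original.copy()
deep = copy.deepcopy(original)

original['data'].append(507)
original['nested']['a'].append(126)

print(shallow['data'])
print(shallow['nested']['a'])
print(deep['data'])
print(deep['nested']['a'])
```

Key concept: comparing shallow vs deep copy.
Step by step:
`original = {'data': [5, 5, 4], 'nested': {'a': [8, 6]}}` → original = {'data': [5, 5, 4], 'nested': {'a': [8, 6]}}
`shallow = original.copy()` → shallow = {'data': [5, 5, 4], 'nested': {'a': [8, 6]}}
`deep = copy.deepcopy(original)` → deep = {'data': [5, 5, 4], 'nested': {'a': [8, 6]}}
`original['data'].append(507)` → original = {'data': [5, 5, 4, 507], 'nested': {'a': [8, 6]}}; shallow = {'data': [5, 5, 4, 507], 'nested': {'a': [8, 6]}}
`original['nested']['a'].append(126)` → original = {'data': [5, 5, 4, 507], 'nested': {'a': [8, 6, 126]}}; shallow = {'data': [5, 5, 4, 507], 'nested': {'a': [8, 6, 126]}}
`print(shallow['data'])` → prints [5, 5, 4, 507]
`print(shallow['nested']['a'])` → prints [8, 6, 126]
`print(deep['data'])` → prints [5, 5, 4]
`print(deep['nested']['a'])` → prints [8, 6]

Answer:
[5, 5, 4, 507]
[8, 6, 126]
[5, 5, 4]
[8, 6]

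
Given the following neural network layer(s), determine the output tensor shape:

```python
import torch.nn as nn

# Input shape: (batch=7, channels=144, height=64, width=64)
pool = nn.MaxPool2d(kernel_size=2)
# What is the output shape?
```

Input: (7, 144, 64, 64) -> Output: (7, 144, 32, 32)

Answer: (7, 144, 32, 32)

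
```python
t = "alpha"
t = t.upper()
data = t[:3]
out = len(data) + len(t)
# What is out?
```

Trace:
`t = "alpha"` → t = 'alpha'
`t = t.upper()` → t = 'ALPHA'
`data = t[:3]` → data = 'ALP'
`out = len(data) + len(t)` → out = 8
So out = 8

Answer: 8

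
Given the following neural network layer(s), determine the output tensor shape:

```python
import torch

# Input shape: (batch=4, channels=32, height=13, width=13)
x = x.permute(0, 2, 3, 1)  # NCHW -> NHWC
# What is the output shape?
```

Input: (4, 32, 13, 13) -> Output: (4, 13, 13, 32)

Answer: (4, 13, 13, 32)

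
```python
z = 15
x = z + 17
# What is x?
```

Trace:
`z = 15` → z = 15
`x = z + 17` → x = 32
So x = 32

Answer: 32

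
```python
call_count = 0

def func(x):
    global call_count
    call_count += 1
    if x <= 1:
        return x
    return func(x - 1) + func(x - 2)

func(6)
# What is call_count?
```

Calls(x) = 1 + Calls(x-1) + Calls(x-2); Calls(0)=Calls(1)=1. For x=6 this gives 25.

Answer: 25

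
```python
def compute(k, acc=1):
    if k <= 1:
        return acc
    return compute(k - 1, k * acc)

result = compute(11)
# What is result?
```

Accumulator trace (n, acc): (11, 1) -> (10, 11) -> (9, 110) -> (8, 990) -> (7, 7920) -> (6, 55440) -> (5, 332640) -> (4, 1663200) -> (3, 6652800) -> (2, 19958400) -> (1, 39916800) -> return 39916800

Answer: 39916800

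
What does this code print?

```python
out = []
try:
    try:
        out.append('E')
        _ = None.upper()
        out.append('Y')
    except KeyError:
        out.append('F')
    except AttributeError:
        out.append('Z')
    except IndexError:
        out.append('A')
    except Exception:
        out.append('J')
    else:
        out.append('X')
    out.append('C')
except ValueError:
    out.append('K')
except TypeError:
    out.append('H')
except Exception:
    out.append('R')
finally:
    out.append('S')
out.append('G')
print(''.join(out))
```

Execution trace: 'E' (inner try body) → 'Z' (inner except AttributeError) → 'C' (try body, no exception) → 'S' (finally) → 'G' (after the try/except). Output: EZCSG

Answer: EZCSG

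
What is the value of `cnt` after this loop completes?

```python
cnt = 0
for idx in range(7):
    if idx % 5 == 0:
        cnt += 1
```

Count numbers divisible by 5 in range(7)
`cnt` takes the values: 0 → 1 → 2

Answer: 2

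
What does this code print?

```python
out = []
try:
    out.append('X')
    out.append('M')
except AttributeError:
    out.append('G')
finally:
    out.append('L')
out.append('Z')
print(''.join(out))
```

Execution trace: 'X' (try body) → 'M' (try body, no exception) → 'L' (finally) → 'Z' (after the try/except). Output: XMLZ

Answer: XMLZ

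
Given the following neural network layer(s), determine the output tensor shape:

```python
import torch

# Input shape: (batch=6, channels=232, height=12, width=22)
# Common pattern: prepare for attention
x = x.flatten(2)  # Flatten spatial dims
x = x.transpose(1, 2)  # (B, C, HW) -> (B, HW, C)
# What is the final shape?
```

Input: (6, 232, 12, 22) -> after flatten(2): (6, 232, 264) -> Output: (6, 264, 232)

Answer: (6, 264, 232)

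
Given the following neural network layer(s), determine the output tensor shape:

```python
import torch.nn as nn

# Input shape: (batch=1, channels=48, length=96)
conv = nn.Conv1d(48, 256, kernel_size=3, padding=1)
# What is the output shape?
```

Input: (1, 48, 96) -> Output: (1, 256, 96)

Answer: (1, 256, 96)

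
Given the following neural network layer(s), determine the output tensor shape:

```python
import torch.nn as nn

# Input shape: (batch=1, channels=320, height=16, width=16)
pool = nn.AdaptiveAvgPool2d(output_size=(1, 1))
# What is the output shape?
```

Input: (1, 320, 16, 16) -> Output: (1, 320, 1, 1)

Answer: (1, 320, 1, 1)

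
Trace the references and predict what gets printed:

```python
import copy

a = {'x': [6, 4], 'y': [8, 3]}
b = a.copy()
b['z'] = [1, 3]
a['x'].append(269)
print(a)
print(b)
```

Key concept: shallow copy of dict with mutable values.
Step by step:
`a = {'x': [6, 4], 'y': [8, 3]}` → a = {'x': [6, 4], 'y': [8, 3]}
`b = a.copy()` → b = {'x': [6, 4], 'y': [8, 3]}
`b['z'] = [1, 3]` → b = {'x': [6, 4], 'y': [8, 3], 'z': [1, 3]}
`a['x'].append(269)` → a = {'x': [6, 4, 269], 'y': [8, 3]}; b = {'x': [6, 4, 269], 'y': [8, 3], 'z': [1, 3]}
`print(a)` → prints {'x': [6, 4, 269], 'y': [8, 3]}
`print(b)` → prints {'x': [6, 4, 269], 'y': [8, 3], 'z': [1, 3]}

Answer:
{'x': [6, 4, 269], 'y': [8, 3]}
{'x': [6, 4, 269], 'y': [8, 3], 'z': [1, 3]}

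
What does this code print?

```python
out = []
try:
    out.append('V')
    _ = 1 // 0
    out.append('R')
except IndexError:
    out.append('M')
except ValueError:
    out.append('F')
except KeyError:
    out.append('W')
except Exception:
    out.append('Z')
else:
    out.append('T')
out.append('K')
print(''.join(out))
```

Execution trace: 'V' (try body) → 'Z' (except Exception) → 'K' (after the try/except). Output: VZK

Answer: VZK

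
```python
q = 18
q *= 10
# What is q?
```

Trace:
`q = 18` → q = 18
`q *= 10` → q = 180
So q = 180

Answer: 180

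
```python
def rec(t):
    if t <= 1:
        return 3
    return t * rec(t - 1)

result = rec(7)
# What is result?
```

rec(7) = 7 * 6 * 5 * 4 * 3 * 2 * 3 = 15120

Answer: 15120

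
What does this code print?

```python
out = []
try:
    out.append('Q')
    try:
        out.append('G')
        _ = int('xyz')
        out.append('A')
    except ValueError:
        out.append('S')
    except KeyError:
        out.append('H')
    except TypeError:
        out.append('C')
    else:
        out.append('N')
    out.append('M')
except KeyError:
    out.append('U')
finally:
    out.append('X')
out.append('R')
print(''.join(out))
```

Execution trace: 'Q' (try body) → 'G' (inner try body) → 'S' (inner except ValueError) → 'M' (try body, no exception) → 'X' (finally) → 'R' (after the try/except). Output: QGSMXR

Answer: QGSMXR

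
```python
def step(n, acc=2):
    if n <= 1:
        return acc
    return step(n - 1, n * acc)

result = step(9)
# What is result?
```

Accumulator trace (n, acc): (9, 2) -> (8, 18) -> (7, 144) -> (6, 1008) -> (5, 6048) -> (4, 30240) -> (3, 120960) -> (2, 362880) -> (1, 725760) -> return 725760

Answer: 725760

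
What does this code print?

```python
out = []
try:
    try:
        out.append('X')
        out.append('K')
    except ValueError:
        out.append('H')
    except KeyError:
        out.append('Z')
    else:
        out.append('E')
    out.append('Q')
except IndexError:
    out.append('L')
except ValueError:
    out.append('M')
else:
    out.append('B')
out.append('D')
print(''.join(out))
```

Execution trace: 'X' (inner try body) → 'K' (inner try body, no exception) → 'E' (inner else) → 'Q' (try body, no exception) → 'B' (else) → 'D' (after the try/except). Output: XKEQBD

Answer: XKEQBD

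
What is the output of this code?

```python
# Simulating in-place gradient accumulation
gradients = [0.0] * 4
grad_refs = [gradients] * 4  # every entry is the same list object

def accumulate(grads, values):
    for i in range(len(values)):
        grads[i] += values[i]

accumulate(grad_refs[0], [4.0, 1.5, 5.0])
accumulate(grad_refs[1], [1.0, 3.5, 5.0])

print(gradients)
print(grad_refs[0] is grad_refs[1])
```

Key concept: gradient accumulation aliasing.
Step by step:
`gradients = [0.0] * 4` → gradients = [0.0, 0.0, 0.0, 0.0]
`grad_refs = [gradients] * 4` → grad_refs = [[0.0, 0.0, 0.0, 0.0], [0.0, 0.0, 0.0, 0.0], [0.0, 0.0, 0.0, 0.0], [0.0, 0.0, 0.0, 0.0]]
`accumulate(grad_refs[0], [4.0, 1.5, 5.0])` → gradients = [4.0, 1.5, 5.0, 0.0]; grad_refs = [[4.0, 1.5, 5.0, 0.0], [4.0, 1.5, 5.0, 0.0], [4.0, 1.5, 5.0, 0.0], [4.0, 1.5, 5.0, 0.0]]
`accumulate(grad_refs[1], [1.0, 3.5, 5.0])` → gradients = [5.0, 5.0, 10.0, 0.0]; grad_refs = [[5.0, 5.0, 10.0, 0.0], [5.0, 5.0, 10.0, 0.0], [5.0, 5.0, 10.0, 0.0], [5.0, 5.0, 10.0, 0.0]]
`print(gradients)` → prints [5.0, 5.0, 10.0, 0.0]
`print(grad_refs[0] is grad_refs[1])` → prints True

Answer:
[5.0, 5.0, 10.0, 0.0]
True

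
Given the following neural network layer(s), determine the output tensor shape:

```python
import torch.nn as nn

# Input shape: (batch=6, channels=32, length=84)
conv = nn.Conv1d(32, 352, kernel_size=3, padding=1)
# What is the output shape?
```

Input: (6, 32, 84) -> Output: (6, 352, 84)

Answer: (6, 352, 84)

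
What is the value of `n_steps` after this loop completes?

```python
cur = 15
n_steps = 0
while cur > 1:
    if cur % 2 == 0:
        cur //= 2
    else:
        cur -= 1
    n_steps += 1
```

Steps to reduce 15 to 1
`n_steps` takes the values: 0 → 1 → 2 → 3 → 4 → 5 → 6

Answer: 6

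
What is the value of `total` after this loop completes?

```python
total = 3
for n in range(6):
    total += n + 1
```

Start at 3, add 1 to 6 = 24
`total` takes the values: 3 → 4 → 6 → 9 → 13 → 18 → 24

Answer: 24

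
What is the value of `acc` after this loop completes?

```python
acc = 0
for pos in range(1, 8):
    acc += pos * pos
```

Sum of squares 1² to 7² = 140
`acc` takes the values: 0 → 1 → 5 → 14 → 30 → 55 → 91 → 140

Answer: 140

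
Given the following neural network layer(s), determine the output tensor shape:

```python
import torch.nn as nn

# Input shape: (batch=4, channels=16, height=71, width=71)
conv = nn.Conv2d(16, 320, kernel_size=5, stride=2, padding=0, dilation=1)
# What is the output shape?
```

Input: (4, 16, 71, 71) -> Output: (4, 320, 34, 34)

Answer: (4, 320, 34, 34)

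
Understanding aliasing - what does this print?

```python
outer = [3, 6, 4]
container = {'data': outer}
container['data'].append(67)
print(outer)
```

Key concept: dict holds reference to list.
Step by step:
`outer = [3, 6, 4]` → outer = [3, 6, 4]
`container = {'data': outer}` → container = {'data': [3, 6, 4]}
`container['data'].append(67)` → outer = [3, 6, 4, 67]; container = {'data': [3, 6, 4, 67]}
`print(outer)` → prints [3, 6, 4, 67]

Answer: [3, 6, 4, 67]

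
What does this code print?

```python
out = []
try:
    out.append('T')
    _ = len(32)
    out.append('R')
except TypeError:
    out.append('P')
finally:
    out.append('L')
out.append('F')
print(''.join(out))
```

Execution trace: 'T' (try body) → 'P' (except TypeError) → 'L' (finally) → 'F' (after the try/except). Output: TPLF

Answer: TPLF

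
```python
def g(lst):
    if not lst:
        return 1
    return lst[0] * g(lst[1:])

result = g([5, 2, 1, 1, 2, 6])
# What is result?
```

Product over [5, 2, 1, 1, 2, 6] = 5 * 2 * 1 * 1 * 2 * 6 = 120

Answer: 120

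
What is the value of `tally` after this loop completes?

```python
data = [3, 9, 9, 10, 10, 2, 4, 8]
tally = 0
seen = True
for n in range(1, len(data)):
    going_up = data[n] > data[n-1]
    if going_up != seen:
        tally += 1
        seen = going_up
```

Count direction changes in [3, 9, 9, 10, 10, 2, 4, 8]
`tally` takes the values: 0 → 1 → 2 → 3 → 4

Answer: 4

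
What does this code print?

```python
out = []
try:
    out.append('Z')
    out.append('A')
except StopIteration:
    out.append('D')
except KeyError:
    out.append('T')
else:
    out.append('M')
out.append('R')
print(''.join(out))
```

Execution trace: 'Z' (try body) → 'A' (try body, no exception) → 'M' (else) → 'R' (after the try/except). Output: ZAMR

Answer: ZAMR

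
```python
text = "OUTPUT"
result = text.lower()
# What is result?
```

Trace:
`text = "OUTPUT"` → text = 'OUTPUT'
`result = text.lower()` → result = 'output'
So result = 'output'

Answer: 'output'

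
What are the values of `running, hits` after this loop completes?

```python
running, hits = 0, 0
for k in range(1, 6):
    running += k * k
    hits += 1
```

Sum of squares and count
`running, hits` takes the values: (0, 0) → (1, 0) → (1, 1) → (5, 1) → (5, 2) → (14, 2) → (14, 3) → (30, 3) → (30, 4) → (55, 4) → (55, 5)

Answer: 55, 5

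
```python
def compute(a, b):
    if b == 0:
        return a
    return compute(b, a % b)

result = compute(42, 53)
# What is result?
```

compute(42, 53) -> compute(53, 42) -> compute(42, 11) -> compute(11, 9) -> compute(9, 2) -> compute(2, 1) -> compute(1, 0) -> 1

Answer: 1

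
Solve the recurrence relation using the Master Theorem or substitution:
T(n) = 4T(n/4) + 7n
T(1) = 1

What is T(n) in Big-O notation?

By Master Theorem: a=4, b=4, f(n)=7n. Since log_4(4) = 1 and f(n) = Θ(n^1), Case 2 applies. T(n) = O(n log n).

Answer: O(n log n)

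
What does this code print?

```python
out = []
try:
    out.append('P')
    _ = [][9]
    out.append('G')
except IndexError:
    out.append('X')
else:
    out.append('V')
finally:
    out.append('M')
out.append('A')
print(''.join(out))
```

Execution trace: 'P' (try body) → 'X' (except IndexError) → 'M' (finally) → 'A' (after the try/except). Output: PXMA

Answer: PXMA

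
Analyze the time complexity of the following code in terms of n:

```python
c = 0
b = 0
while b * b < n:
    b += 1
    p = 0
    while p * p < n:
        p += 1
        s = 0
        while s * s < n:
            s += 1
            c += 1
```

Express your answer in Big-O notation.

Each loop level contributes: √n × √n × √n. Multiplying the contributions gives O(n√n).

Answer: O(n√n)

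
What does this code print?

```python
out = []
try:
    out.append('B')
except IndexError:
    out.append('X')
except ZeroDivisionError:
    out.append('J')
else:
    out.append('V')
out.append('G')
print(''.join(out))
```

Execution trace: 'B' (try body, no exception) → 'V' (else) → 'G' (after the try/except). Output: BVG

Answer: BVG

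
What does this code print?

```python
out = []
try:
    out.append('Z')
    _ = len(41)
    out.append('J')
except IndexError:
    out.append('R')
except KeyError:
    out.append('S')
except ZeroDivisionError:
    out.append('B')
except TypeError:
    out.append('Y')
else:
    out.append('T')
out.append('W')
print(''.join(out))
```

Execution trace: 'Z' (try body) → 'Y' (except TypeError) → 'W' (after the try/except). Output: ZYW

Answer: ZYW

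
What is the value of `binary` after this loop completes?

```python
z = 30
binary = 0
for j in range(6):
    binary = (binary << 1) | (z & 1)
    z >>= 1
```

Reverse lowest 6 bits of 30
`binary` takes the values: 0 → 1 → 3 → 7 → 15 → 30

Answer: 30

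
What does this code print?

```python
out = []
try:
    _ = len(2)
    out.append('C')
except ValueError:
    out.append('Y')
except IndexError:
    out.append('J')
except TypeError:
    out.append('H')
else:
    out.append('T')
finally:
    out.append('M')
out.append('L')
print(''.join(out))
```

Execution trace: 'H' (except TypeError) → 'M' (finally) → 'L' (after the try/except). Output: HML

Answer: HML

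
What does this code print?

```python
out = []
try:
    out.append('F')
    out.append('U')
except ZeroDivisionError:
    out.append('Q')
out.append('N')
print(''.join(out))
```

Execution trace: 'F' (try body) → 'U' (try body, no exception) → 'N' (after the try/except). Output: FUN

Answer: FUN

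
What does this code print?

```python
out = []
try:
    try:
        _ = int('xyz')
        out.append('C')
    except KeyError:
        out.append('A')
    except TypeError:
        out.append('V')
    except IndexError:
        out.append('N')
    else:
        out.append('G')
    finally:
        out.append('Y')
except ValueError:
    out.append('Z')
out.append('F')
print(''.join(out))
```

Execution trace: 'Y' (finally) → 'Z' (outer except ValueError) → 'F' (after the try/except). Output: YZF

Answer: YZF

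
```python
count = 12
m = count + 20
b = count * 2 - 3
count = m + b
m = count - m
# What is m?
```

Trace:
`count = 12` → count = 12
`m = count + 20` → m = 32
`b = count * 2 - 3` → b = 21
`count = m + b` → count = 53
`m = count - m` → m = 21
So m = 21

Answer: 21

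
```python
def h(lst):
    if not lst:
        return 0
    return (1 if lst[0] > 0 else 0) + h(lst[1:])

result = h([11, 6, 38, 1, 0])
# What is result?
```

Count of positive elements in [11, 6, 38, 1, 0] = 4

Answer: 4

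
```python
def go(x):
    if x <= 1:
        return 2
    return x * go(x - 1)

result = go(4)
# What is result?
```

go(4) = 4 * 3 * 2 * 2 = 48

Answer: 48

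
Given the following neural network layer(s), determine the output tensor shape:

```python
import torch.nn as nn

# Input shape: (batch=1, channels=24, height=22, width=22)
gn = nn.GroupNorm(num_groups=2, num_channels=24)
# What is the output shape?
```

Input: (1, 24, 22, 22) -> Output: (1, 24, 22, 22)

Answer: (1, 24, 22, 22)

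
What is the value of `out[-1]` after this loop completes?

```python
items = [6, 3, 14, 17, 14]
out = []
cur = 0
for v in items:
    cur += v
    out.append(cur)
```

Cumulative sum ends at 54
`out` takes the values: [] → [6] → [6, 9] → [6, 9, 23] → [6, 9, 23, 40] → [6, 9, 23, 40, 54]
So `out[-1]` = 54

Answer: 54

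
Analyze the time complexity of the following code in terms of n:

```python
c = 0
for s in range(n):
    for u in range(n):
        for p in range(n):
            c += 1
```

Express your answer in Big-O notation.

Each loop level contributes: n × n × n. Multiplying the contributions gives O(n^3).

Answer: O(n^3)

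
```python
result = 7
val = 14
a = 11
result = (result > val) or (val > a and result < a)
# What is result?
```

Trace:
`result = 7` → result = 7
`val = 14` → val = 14
`a = 11` → a = 11
`result = (result > val) or (val > a and result < a)` → result = True
So result = True

Answer: True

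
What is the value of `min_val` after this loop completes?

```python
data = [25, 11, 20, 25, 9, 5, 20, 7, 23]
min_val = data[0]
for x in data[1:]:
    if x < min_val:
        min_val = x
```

Minimum of [25, 11, 20, 25, 9, 5, 20, 7, 23]
`min_val` takes the values: 25 → 11 → 9 → 5

Answer: 5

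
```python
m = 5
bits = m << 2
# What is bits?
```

Trace:
`m = 5` → m = 5
`bits = m << 2` → bits = 20
So bits = 20

Answer: 20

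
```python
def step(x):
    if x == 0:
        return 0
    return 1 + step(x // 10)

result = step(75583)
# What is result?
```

Count of digits of 75583: 5

Answer: 5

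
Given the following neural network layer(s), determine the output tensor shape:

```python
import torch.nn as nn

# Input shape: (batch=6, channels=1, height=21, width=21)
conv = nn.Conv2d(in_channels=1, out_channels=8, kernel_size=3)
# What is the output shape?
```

Input: (6, 1, 21, 21) -> Output: (6, 8, 19, 19)

Answer: (6, 8, 19, 19)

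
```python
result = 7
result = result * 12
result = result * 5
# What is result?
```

Trace:
`result = 7` → result = 7
`result = result * 12` → result = 84
`result = result * 5` → result = 420
So result = 420

Answer: 420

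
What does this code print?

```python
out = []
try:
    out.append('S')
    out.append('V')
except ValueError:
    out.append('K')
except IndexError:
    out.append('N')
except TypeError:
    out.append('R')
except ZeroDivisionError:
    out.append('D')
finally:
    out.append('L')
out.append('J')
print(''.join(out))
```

Execution trace: 'S' (try body) → 'V' (try body, no exception) → 'L' (finally) → 'J' (after the try/except). Output: SVLJ

Answer: SVLJ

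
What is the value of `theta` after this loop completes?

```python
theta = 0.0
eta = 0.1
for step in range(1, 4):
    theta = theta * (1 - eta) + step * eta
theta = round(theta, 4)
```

Moving average with lr=0.1
`theta` takes the values: 0.0 → 0.1 → 0.29 → 0.561

Answer: 0.561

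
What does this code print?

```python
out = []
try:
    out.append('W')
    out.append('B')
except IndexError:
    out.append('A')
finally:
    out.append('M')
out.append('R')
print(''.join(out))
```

Execution trace: 'W' (try body) → 'B' (try body, no exception) → 'M' (finally) → 'R' (after the try/except). Output: WBMR

Answer: WBMR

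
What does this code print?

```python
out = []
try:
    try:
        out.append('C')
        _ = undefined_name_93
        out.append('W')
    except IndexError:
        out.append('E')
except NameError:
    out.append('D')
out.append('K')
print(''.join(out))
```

Execution trace: 'C' (try body) → 'D' (outer except NameError) → 'K' (after the try/except). Output: CDK

Answer: CDK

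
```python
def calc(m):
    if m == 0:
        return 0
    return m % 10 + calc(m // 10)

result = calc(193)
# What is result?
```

Sum of digits of 193: 3 + 9 + 1 = 13

Answer: 13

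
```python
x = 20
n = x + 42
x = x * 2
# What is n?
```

Trace:
`x = 20` → x = 20
`n = x + 42` → n = 62
`x = x * 2` → x = 40
So n = 62

Answer: 62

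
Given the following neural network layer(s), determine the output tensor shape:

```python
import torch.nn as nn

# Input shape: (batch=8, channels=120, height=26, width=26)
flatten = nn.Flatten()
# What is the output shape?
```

Input: (8, 120, 26, 26) -> Output: (8, 81120)

Answer: (8, 81120)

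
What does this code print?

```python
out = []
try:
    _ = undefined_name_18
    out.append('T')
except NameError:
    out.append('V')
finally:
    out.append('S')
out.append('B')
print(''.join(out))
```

Execution trace: 'V' (except NameError) → 'S' (finally) → 'B' (after the try/except). Output: VSB

Answer: VSB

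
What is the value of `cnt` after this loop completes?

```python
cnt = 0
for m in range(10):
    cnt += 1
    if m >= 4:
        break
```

Loop breaks when m reaches 4, cnt is 5
`cnt` takes the values: 0 → 1 → 2 → 3 → 4 → 5

Answer: 5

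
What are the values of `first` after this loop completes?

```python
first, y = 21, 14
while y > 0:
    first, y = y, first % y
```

GCD of 21 and 14
`first` takes the values: 21 → 14 → 7

Answer: 7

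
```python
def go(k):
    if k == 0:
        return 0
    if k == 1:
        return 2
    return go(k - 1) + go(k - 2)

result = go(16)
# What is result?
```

Build up from base cases: go(0)=0, go(1)=2, go(2)=2, go(3)=4, go(4)=6, go(5)=10, go(6)=16, ..., go(16)=1974

Answer: 1974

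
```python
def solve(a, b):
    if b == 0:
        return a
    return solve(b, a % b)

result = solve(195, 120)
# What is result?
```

solve(195, 120) -> solve(120, 75) -> solve(75, 45) -> solve(45, 30) -> solve(30, 15) -> solve(15, 0) -> 15

Answer: 15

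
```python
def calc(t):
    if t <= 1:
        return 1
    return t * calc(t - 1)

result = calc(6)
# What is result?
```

calc(6) = 6 * 5 * 4 * 3 * 2 * 1 = 720

Answer: 720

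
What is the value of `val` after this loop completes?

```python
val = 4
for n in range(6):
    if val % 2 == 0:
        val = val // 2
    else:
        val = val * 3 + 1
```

Collatz-style transformation from 4
`val` takes the values: 4 → 2 → 1 → 4 → 2 → 1 → 4

Answer: 4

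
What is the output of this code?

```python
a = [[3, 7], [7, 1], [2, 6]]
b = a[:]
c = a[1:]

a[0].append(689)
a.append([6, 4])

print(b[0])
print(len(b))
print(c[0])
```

Key concept: slice with nested mutation.
Step by step:
`a = [[3, 7], [7, 1], [2, 6]]` → a = [[3, 7], [7, 1], [2, 6]]
`b = a[:]` → b = [[3, 7], [7, 1], [2, 6]]
`c = a[1:]` → c = [[7, 1], [2, 6]]
`a[0].append(689)` → a = [[3, 7, 689], [7, 1], [2, 6]]; b = [[3, 7, 689], [7, 1], [2, 6]]
`a.append([6, 4])` → a = [[3, 7, 689], [7, 1], [2, 6], [6, 4]]
`print(b[0])` → prints [3, 7, 689]
`print(len(b))` → prints 3
`print(c[0])` → prints [7, 1]

Answer:
[3, 7, 689]
3
[7, 1]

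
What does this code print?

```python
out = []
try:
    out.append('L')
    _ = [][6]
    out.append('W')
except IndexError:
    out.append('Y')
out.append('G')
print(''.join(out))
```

Execution trace: 'L' (try body) → 'Y' (except IndexError) → 'G' (after the try/except). Output: LYG

Answer: LYG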